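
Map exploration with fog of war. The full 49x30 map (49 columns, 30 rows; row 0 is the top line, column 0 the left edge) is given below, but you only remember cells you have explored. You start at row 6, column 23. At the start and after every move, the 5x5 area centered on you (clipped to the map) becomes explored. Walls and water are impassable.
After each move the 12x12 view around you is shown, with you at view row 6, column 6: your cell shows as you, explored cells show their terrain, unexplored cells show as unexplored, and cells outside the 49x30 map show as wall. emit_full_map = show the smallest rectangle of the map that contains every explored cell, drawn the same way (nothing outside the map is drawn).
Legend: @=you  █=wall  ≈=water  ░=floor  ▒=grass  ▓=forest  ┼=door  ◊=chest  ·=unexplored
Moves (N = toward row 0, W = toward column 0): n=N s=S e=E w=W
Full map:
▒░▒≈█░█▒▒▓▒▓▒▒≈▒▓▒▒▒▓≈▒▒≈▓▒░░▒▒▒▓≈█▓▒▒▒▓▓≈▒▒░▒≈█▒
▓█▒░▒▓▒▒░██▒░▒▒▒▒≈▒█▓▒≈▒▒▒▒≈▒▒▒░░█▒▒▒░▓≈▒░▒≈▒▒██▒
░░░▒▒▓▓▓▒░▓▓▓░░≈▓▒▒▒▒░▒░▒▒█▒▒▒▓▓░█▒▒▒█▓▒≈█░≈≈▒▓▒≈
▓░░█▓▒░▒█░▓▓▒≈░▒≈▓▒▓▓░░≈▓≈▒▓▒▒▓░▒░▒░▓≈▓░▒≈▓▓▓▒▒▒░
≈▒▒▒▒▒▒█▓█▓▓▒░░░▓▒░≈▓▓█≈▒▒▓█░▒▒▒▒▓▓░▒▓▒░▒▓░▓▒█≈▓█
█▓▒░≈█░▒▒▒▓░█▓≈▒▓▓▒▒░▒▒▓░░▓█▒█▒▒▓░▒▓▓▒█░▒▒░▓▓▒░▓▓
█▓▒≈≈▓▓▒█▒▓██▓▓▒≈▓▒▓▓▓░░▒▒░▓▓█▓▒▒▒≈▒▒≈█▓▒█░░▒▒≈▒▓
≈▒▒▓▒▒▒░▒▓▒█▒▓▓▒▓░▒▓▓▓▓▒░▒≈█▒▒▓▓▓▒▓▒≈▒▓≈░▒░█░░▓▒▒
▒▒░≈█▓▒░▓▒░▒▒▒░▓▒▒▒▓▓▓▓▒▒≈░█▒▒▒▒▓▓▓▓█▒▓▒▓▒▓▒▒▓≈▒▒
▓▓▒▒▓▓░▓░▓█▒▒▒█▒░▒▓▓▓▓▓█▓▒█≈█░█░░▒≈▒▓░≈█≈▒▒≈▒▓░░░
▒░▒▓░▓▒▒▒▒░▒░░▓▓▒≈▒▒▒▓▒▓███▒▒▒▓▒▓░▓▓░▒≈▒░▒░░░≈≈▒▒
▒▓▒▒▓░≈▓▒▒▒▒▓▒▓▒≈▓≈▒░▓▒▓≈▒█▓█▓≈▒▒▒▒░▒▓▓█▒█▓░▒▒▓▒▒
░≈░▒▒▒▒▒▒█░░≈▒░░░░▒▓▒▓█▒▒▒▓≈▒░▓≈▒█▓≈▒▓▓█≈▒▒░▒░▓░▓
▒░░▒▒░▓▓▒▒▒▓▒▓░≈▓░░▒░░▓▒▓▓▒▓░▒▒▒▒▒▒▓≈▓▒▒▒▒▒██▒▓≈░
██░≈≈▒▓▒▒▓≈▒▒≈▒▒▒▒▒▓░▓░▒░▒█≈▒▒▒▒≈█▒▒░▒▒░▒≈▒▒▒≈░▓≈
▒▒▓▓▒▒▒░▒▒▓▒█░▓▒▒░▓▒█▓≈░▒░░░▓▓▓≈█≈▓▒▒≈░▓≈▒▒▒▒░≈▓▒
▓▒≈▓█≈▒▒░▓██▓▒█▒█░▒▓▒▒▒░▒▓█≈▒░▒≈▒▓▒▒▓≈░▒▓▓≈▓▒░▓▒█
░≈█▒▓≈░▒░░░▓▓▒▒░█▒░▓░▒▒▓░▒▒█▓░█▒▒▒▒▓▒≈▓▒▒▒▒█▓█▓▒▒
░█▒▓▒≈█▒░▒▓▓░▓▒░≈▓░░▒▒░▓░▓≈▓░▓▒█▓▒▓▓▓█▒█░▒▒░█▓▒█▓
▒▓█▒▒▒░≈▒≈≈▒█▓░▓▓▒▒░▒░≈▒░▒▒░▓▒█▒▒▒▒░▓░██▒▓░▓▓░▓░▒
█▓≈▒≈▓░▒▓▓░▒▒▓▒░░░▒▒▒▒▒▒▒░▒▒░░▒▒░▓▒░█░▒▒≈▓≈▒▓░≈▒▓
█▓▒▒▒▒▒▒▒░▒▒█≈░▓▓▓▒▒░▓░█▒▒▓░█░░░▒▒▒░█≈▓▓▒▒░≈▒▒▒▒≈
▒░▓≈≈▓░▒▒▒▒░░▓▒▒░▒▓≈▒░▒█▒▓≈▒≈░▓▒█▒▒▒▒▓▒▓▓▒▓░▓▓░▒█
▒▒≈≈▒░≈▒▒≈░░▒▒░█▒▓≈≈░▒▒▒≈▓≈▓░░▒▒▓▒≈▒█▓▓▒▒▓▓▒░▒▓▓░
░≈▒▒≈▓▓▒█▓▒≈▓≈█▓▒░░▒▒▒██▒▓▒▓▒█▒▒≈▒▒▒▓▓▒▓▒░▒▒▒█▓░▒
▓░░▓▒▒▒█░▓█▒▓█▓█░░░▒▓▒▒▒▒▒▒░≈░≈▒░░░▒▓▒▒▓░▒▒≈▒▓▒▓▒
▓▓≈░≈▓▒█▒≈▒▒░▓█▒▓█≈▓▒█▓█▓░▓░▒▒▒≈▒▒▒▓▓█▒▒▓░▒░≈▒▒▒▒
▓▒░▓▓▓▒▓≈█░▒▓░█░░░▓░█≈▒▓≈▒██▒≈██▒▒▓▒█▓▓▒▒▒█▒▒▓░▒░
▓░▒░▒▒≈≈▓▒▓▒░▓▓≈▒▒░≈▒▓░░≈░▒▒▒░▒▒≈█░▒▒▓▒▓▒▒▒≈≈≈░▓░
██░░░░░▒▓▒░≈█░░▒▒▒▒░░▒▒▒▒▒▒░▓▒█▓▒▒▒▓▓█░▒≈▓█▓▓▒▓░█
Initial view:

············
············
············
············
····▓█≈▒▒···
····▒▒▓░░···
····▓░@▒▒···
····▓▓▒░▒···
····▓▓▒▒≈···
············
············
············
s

············
············
············
····▓█≈▒▒···
····▒▒▓░░···
····▓░░▒▒···
····▓▓@░▒···
····▓▓▒▒≈···
····▓▓█▓▒···
············
············
············

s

············
············
····▓█≈▒▒···
····▒▒▓░░···
····▓░░▒▒···
····▓▓▒░▒···
····▓▓@▒≈···
····▓▓█▓▒···
····▓▒▓██···
············
············
············

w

············
············
·····▓█≈▒▒··
·····▒▒▓░░··
····▓▓░░▒▒··
····▓▓▓▒░▒··
····▓▓@▒▒≈··
····▓▓▓█▓▒··
····▒▓▒▓██··
············
············
············

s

············
·····▓█≈▒▒··
·····▒▒▓░░··
····▓▓░░▒▒··
····▓▓▓▒░▒··
····▓▓▓▒▒≈··
····▓▓@█▓▒··
····▒▓▒▓██··
····░▓▒▓≈···
············
············
············

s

·····▓█≈▒▒··
·····▒▒▓░░··
····▓▓░░▒▒··
····▓▓▓▒░▒··
····▓▓▓▒▒≈··
····▓▓▓█▓▒··
····▒▓@▓██··
····░▓▒▓≈···
····▒▓█▒▒···
············
············
············

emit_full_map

·▓█≈▒▒
·▒▒▓░░
▓▓░░▒▒
▓▓▓▒░▒
▓▓▓▒▒≈
▓▓▓█▓▒
▒▓@▓██
░▓▒▓≈·
▒▓█▒▒·

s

·····▒▒▓░░··
····▓▓░░▒▒··
····▓▓▓▒░▒··
····▓▓▓▒▒≈··
····▓▓▓█▓▒··
····▒▓▒▓██··
····░▓@▓≈···
····▒▓█▒▒···
····░░▓▒▓···
············
············
············

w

······▒▒▓░░·
·····▓▓░░▒▒·
·····▓▓▓▒░▒·
·····▓▓▓▒▒≈·
····▓▓▓▓█▓▒·
····▒▒▓▒▓██·
····▒░@▒▓≈··
····▓▒▓█▒▒··
····▒░░▓▒▓··
············
············
············

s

·····▓▓░░▒▒·
·····▓▓▓▒░▒·
·····▓▓▓▒▒≈·
····▓▓▓▓█▓▒·
····▒▒▓▒▓██·
····▒░▓▒▓≈··
····▓▒@█▒▒··
····▒░░▓▒▓··
····▓░▓░▒···
············
············
············

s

·····▓▓▓▒░▒·
·····▓▓▓▒▒≈·
····▓▓▓▓█▓▒·
····▒▒▓▒▓██·
····▒░▓▒▓≈··
····▓▒▓█▒▒··
····▒░@▓▒▓··
····▓░▓░▒···
····▒█▓≈░···
············
············
············

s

·····▓▓▓▒▒≈·
····▓▓▓▓█▓▒·
····▒▒▓▒▓██·
····▒░▓▒▓≈··
····▓▒▓█▒▒··
····▒░░▓▒▓··
····▓░@░▒···
····▒█▓≈░···
····▓▒▒▒░···
············
············
············

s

····▓▓▓▓█▓▒·
····▒▒▓▒▓██·
····▒░▓▒▓≈··
····▓▒▓█▒▒··
····▒░░▓▒▓··
····▓░▓░▒···
····▒█@≈░···
····▓▒▒▒░···
····▓░▒▒▓···
············
············
············

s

····▒▒▓▒▓██·
····▒░▓▒▓≈··
····▓▒▓█▒▒··
····▒░░▓▒▓··
····▓░▓░▒···
····▒█▓≈░···
····▓▒@▒░···
····▓░▒▒▓···
····░▒▒░▓···
············
············
············

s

····▒░▓▒▓≈··
····▓▒▓█▒▒··
····▒░░▓▒▓··
····▓░▓░▒···
····▒█▓≈░···
····▓▒▒▒░···
····▓░@▒▓···
····░▒▒░▓···
····░▒░≈▒···
············
············
············

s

····▓▒▓█▒▒··
····▒░░▓▒▓··
····▓░▓░▒···
····▒█▓≈░···
····▓▒▒▒░···
····▓░▒▒▓···
····░▒@░▓···
····░▒░≈▒···
····▒▒▒▒▒···
············
············
············

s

····▒░░▓▒▓··
····▓░▓░▒···
····▒█▓≈░···
····▓▒▒▒░···
····▓░▒▒▓···
····░▒▒░▓···
····░▒@≈▒···
····▒▒▒▒▒···
····▒░▓░█···
············
············
············

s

····▓░▓░▒···
····▒█▓≈░···
····▓▒▒▒░···
····▓░▒▒▓···
····░▒▒░▓···
····░▒░≈▒···
····▒▒@▒▒···
····▒░▓░█···
····≈▒░▒█···
············
············
············

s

····▒█▓≈░···
····▓▒▒▒░···
····▓░▒▒▓···
····░▒▒░▓···
····░▒░≈▒···
····▒▒▒▒▒···
····▒░@░█···
····≈▒░▒█···
····≈░▒▒▒···
············
············
············

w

·····▒█▓≈░··
·····▓▒▒▒░··
·····▓░▒▒▓··
·····░▒▒░▓··
····▒░▒░≈▒··
····▒▒▒▒▒▒··
····▒▒@▓░█··
····▓≈▒░▒█··
····≈≈░▒▒▒··
············
············
············

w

······▒█▓≈░·
······▓▒▒▒░·
······▓░▒▒▓·
······░▒▒░▓·
····▒▒░▒░≈▒·
····░▒▒▒▒▒▒·
····▓▒@░▓░█·
····▒▓≈▒░▒█·
····▓≈≈░▒▒▒·
············
············
············

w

·······▒█▓≈░
·······▓▒▒▒░
·······▓░▒▒▓
·······░▒▒░▓
····▓▒▒░▒░≈▒
····░░▒▒▒▒▒▒
····▓▓@▒░▓░█
····░▒▓≈▒░▒█
····▒▓≈≈░▒▒▒
············
············
············

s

·······▓▒▒▒░
·······▓░▒▒▓
·······░▒▒░▓
····▓▒▒░▒░≈▒
····░░▒▒▒▒▒▒
····▓▓▒▒░▓░█
····░▒@≈▒░▒█
····▒▓≈≈░▒▒▒
····▒░░▒▒···
············
············
············

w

········▓▒▒▒
········▓░▒▒
········░▒▒░
·····▓▒▒░▒░≈
····░░░▒▒▒▒▒
····▓▓▓▒▒░▓░
····▒░@▓≈▒░▒
····█▒▓≈≈░▒▒
····▓▒░░▒▒··
············
············
············

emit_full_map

······▓█≈▒▒
······▒▒▓░░
·····▓▓░░▒▒
·····▓▓▓▒░▒
·····▓▓▓▒▒≈
····▓▓▓▓█▓▒
····▒▒▓▒▓██
····▒░▓▒▓≈·
····▓▒▓█▒▒·
····▒░░▓▒▓·
····▓░▓░▒··
····▒█▓≈░··
····▓▒▒▒░··
····▓░▒▒▓··
····░▒▒░▓··
·▓▒▒░▒░≈▒··
░░░▒▒▒▒▒▒··
▓▓▓▒▒░▓░█··
▒░@▓≈▒░▒█··
█▒▓≈≈░▒▒▒··
▓▒░░▒▒·····


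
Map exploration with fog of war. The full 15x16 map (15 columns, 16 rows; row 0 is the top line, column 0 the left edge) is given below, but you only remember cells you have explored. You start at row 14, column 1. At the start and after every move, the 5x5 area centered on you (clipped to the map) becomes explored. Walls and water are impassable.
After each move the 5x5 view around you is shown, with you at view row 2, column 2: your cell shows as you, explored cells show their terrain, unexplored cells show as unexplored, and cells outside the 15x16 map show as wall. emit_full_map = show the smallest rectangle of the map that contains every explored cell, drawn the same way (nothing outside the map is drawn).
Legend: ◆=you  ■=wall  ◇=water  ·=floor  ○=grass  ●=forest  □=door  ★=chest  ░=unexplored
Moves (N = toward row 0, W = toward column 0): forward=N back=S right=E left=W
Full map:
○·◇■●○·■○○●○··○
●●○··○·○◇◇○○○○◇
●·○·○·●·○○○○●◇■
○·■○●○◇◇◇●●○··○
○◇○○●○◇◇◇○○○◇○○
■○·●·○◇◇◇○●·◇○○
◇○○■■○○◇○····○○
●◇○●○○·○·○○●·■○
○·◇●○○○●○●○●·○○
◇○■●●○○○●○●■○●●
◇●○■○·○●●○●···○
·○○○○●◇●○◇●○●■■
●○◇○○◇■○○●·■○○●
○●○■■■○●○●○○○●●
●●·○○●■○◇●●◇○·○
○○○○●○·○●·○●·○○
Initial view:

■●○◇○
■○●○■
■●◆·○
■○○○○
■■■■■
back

■○●○■
■●●·○
■○◆○○
■■■■■
■■■■■

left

■■○●○
■■●●·
■■◆○○
■■■■■
■■■■■

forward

■■●○◇
■■○●○
■■◆●·
■■○○○
■■■■■

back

■■○●○
■■●●·
■■◆○○
■■■■■
■■■■■

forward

■■●○◇
■■○●○
■■◆●·
■■○○○
■■■■■


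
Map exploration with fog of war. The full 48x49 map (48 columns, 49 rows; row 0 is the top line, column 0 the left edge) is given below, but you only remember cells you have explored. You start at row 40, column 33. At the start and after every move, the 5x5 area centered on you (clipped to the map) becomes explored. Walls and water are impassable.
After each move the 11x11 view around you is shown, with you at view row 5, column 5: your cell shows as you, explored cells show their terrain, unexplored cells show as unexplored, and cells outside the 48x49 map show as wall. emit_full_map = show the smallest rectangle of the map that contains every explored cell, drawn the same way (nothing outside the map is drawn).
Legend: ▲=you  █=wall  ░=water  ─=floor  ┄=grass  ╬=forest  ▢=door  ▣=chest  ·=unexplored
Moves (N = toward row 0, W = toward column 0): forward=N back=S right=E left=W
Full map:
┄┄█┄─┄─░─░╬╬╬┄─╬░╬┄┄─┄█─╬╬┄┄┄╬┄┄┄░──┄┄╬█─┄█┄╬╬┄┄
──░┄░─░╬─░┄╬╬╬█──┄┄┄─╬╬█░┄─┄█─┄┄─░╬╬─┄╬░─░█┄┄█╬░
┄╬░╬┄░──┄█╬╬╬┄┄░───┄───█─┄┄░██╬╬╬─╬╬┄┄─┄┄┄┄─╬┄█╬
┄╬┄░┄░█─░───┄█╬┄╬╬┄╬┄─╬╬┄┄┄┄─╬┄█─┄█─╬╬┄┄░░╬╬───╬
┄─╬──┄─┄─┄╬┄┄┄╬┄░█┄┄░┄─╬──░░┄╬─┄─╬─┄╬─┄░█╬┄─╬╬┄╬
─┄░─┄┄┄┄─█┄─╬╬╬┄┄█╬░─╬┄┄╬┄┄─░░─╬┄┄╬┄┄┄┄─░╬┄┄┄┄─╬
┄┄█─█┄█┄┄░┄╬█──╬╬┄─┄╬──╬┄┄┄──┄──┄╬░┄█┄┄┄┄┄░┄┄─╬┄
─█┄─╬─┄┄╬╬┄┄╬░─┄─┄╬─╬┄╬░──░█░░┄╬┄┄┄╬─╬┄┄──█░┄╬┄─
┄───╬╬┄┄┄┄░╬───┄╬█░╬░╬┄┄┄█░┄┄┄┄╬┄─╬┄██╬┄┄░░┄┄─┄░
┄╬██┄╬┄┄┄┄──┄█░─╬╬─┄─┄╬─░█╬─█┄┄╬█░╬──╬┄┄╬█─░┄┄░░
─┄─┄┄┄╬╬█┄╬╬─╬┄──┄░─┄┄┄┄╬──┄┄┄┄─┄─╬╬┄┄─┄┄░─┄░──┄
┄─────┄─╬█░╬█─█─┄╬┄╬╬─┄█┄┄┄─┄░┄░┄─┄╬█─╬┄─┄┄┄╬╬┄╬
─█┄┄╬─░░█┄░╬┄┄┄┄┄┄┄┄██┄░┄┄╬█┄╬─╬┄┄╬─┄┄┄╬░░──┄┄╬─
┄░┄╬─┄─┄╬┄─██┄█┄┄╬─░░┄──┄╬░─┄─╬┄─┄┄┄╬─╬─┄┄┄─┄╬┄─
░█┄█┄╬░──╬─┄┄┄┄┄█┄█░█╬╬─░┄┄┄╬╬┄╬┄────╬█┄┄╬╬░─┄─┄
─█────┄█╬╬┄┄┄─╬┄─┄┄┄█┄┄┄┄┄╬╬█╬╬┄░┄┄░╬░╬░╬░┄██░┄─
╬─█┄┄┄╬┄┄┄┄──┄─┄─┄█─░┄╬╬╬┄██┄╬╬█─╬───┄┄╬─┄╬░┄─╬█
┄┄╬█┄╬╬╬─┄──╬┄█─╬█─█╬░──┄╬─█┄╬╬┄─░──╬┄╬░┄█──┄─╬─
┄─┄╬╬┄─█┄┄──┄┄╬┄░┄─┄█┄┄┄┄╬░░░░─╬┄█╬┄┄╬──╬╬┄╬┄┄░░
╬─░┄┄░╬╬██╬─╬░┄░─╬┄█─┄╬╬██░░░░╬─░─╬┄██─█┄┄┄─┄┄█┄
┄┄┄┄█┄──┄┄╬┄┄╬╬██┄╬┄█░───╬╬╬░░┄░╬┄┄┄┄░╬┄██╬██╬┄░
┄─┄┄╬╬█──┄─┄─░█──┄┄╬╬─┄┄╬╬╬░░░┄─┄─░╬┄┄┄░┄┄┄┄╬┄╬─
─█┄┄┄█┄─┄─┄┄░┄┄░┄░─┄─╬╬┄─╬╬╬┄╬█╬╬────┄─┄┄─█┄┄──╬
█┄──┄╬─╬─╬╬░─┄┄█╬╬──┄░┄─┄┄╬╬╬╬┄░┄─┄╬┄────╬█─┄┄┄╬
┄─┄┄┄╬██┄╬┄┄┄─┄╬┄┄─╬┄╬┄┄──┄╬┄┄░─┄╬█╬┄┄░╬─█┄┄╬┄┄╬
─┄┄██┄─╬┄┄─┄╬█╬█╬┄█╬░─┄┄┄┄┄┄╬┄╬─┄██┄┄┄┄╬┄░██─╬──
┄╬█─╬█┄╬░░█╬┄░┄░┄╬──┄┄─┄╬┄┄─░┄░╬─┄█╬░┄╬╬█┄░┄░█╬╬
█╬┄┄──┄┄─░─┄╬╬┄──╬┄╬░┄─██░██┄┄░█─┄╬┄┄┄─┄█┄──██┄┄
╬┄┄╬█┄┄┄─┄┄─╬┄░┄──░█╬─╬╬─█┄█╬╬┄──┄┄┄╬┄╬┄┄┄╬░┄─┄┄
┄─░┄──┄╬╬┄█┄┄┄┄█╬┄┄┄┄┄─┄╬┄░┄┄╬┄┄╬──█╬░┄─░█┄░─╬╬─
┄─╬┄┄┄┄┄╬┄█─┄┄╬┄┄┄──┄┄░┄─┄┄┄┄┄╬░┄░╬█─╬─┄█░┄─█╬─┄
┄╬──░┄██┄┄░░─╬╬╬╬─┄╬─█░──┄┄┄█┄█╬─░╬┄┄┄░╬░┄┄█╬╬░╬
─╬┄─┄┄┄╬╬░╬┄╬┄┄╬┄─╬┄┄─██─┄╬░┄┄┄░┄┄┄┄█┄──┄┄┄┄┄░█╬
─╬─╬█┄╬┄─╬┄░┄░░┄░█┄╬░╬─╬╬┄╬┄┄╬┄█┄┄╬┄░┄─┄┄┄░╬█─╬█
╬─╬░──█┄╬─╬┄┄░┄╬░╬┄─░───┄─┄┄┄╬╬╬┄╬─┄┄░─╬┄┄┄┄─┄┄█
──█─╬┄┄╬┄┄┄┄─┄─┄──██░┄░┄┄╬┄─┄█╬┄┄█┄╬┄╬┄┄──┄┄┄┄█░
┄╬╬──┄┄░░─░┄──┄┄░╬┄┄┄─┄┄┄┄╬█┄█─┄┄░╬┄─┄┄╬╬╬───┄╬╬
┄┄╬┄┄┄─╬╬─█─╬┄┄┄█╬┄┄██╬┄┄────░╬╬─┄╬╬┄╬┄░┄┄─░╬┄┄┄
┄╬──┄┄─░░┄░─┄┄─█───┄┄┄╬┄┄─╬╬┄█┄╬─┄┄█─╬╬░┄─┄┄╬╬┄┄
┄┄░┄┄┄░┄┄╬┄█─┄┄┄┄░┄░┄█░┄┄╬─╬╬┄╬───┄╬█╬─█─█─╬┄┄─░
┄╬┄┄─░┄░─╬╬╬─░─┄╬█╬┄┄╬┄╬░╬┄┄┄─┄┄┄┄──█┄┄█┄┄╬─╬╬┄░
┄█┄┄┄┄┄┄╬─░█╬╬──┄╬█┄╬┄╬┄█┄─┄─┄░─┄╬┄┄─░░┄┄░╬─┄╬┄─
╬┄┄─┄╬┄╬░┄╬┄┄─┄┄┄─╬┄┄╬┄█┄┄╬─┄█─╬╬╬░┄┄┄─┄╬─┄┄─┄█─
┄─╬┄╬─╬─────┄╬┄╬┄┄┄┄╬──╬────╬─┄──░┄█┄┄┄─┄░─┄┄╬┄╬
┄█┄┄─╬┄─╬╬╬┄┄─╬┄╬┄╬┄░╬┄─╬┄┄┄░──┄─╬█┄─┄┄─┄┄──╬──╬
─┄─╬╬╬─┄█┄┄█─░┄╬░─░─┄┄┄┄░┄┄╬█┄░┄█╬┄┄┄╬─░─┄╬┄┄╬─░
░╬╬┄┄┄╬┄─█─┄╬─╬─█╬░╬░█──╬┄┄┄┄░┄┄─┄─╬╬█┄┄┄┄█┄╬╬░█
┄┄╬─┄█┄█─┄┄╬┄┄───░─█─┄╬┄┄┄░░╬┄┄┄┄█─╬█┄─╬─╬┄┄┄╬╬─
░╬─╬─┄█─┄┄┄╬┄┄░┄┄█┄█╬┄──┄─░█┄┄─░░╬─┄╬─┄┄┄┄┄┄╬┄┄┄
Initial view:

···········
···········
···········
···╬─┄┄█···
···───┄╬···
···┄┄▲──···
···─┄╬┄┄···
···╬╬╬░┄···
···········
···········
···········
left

···········
···········
···········
···┄╬─┄┄█··
···╬───┄╬··
···┄┄▲┄──··
···░─┄╬┄┄··
···─╬╬╬░┄··
···········
···········
···········

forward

···········
···········
···········
···╬╬─┄╬···
···┄╬─┄┄█··
···╬─▲─┄╬··
···┄┄┄┄──··
···░─┄╬┄┄··
···─╬╬╬░┄··
···········
···········

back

···········
···········
···╬╬─┄╬···
···┄╬─┄┄█··
···╬───┄╬··
···┄┄▲┄──··
···░─┄╬┄┄··
···─╬╬╬░┄··
···········
···········
···········

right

···········
···········
··╬╬─┄╬····
··┄╬─┄┄█···
··╬───┄╬···
··┄┄┄▲──···
··░─┄╬┄┄···
··─╬╬╬░┄···
···········
···········
···········

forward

···········
···········
···········
··╬╬─┄╬╬···
··┄╬─┄┄█···
··╬──▲┄╬···
··┄┄┄┄──···
··░─┄╬┄┄···
··─╬╬╬░┄···
···········
···········

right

···········
···········
···········
·╬╬─┄╬╬┄···
·┄╬─┄┄█─···
·╬───▲╬█···
·┄┄┄┄──█···
·░─┄╬┄┄─···
·─╬╬╬░┄····
···········
···········

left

···········
···········
···········
··╬╬─┄╬╬┄··
··┄╬─┄┄█─··
··╬──▲┄╬█··
··┄┄┄┄──█··
··░─┄╬┄┄─··
··─╬╬╬░┄···
···········
···········

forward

···········
···········
···········
···┄┄░╬┄···
··╬╬─┄╬╬┄··
··┄╬─▲┄█─··
··╬───┄╬█··
··┄┄┄┄──█··
··░─┄╬┄┄─··
··─╬╬╬░┄···
···········

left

···········
···········
···········
···─┄┄░╬┄··
···╬╬─┄╬╬┄·
···┄╬▲┄┄█─·
···╬───┄╬█·
···┄┄┄┄──█·
···░─┄╬┄┄─·
···─╬╬╬░┄··
···········

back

···········
···········
···─┄┄░╬┄··
···╬╬─┄╬╬┄·
···┄╬─┄┄█─·
···╬─▲─┄╬█·
···┄┄┄┄──█·
···░─┄╬┄┄─·
···─╬╬╬░┄··
···········
···········

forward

···········
···········
···········
···─┄┄░╬┄··
···╬╬─┄╬╬┄·
···┄╬▲┄┄█─·
···╬───┄╬█·
···┄┄┄┄──█·
···░─┄╬┄┄─·
···─╬╬╬░┄··
···········

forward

···········
···········
···········
···╬┄┄█┄···
···─┄┄░╬┄··
···╬╬▲┄╬╬┄·
···┄╬─┄┄█─·
···╬───┄╬█·
···┄┄┄┄──█·
···░─┄╬┄┄─·
···─╬╬╬░┄··

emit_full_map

╬┄┄█┄··
─┄┄░╬┄·
╬╬▲┄╬╬┄
┄╬─┄┄█─
╬───┄╬█
┄┄┄┄──█
░─┄╬┄┄─
─╬╬╬░┄·

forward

···········
···········
···········
···╬╬┄╬─···
···╬┄┄█┄···
···─┄▲░╬┄··
···╬╬─┄╬╬┄·
···┄╬─┄┄█─·
···╬───┄╬█·
···┄┄┄┄──█·
···░─┄╬┄┄─·

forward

···········
···········
···········
···┄█┄┄╬···
···╬╬┄╬─···
···╬┄▲█┄···
···─┄┄░╬┄··
···╬╬─┄╬╬┄·
···┄╬─┄┄█─·
···╬───┄╬█·
···┄┄┄┄──█·

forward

···········
···········
···········
···┄░┄┄┄···
···┄█┄┄╬···
···╬╬▲╬─···
···╬┄┄█┄···
···─┄┄░╬┄··
···╬╬─┄╬╬┄·
···┄╬─┄┄█─·
···╬───┄╬█·

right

···········
···········
···········
··┄░┄┄┄┄···
··┄█┄┄╬┄···
··╬╬┄▲─┄···
··╬┄┄█┄╬···
··─┄┄░╬┄···
··╬╬─┄╬╬┄··
··┄╬─┄┄█─··
··╬───┄╬█··

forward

···········
···········
···········
···╬─░╬┄···
··┄░┄┄┄┄···
··┄█┄▲╬┄···
··╬╬┄╬─┄···
··╬┄┄█┄╬···
··─┄┄░╬┄···
··╬╬─┄╬╬┄··
··┄╬─┄┄█─··

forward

···········
···········
···········
···░┄░╬█···
···╬─░╬┄···
··┄░┄▲┄┄···
··┄█┄┄╬┄···
··╬╬┄╬─┄···
··╬┄┄█┄╬···
··─┄┄░╬┄···
··╬╬─┄╬╬┄··

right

···········
···········
···········
··░┄░╬█─···
··╬─░╬┄┄···
·┄░┄┄▲┄█···
·┄█┄┄╬┄░···
·╬╬┄╬─┄┄···
·╬┄┄█┄╬····
·─┄┄░╬┄····
·╬╬─┄╬╬┄···

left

···········
···········
···········
···░┄░╬█─··
···╬─░╬┄┄··
··┄░┄▲┄┄█··
··┄█┄┄╬┄░··
··╬╬┄╬─┄┄··
··╬┄┄█┄╬···
··─┄┄░╬┄···
··╬╬─┄╬╬┄··

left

···········
···········
···········
···╬░┄░╬█─·
···█╬─░╬┄┄·
···┄░▲┄┄┄█·
···┄█┄┄╬┄░·
···╬╬┄╬─┄┄·
···╬┄┄█┄╬··
···─┄┄░╬┄··
···╬╬─┄╬╬┄·

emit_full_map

╬░┄░╬█─
█╬─░╬┄┄
┄░▲┄┄┄█
┄█┄┄╬┄░
╬╬┄╬─┄┄
╬┄┄█┄╬·
─┄┄░╬┄·
╬╬─┄╬╬┄
┄╬─┄┄█─
╬───┄╬█
┄┄┄┄──█
░─┄╬┄┄─
─╬╬╬░┄·


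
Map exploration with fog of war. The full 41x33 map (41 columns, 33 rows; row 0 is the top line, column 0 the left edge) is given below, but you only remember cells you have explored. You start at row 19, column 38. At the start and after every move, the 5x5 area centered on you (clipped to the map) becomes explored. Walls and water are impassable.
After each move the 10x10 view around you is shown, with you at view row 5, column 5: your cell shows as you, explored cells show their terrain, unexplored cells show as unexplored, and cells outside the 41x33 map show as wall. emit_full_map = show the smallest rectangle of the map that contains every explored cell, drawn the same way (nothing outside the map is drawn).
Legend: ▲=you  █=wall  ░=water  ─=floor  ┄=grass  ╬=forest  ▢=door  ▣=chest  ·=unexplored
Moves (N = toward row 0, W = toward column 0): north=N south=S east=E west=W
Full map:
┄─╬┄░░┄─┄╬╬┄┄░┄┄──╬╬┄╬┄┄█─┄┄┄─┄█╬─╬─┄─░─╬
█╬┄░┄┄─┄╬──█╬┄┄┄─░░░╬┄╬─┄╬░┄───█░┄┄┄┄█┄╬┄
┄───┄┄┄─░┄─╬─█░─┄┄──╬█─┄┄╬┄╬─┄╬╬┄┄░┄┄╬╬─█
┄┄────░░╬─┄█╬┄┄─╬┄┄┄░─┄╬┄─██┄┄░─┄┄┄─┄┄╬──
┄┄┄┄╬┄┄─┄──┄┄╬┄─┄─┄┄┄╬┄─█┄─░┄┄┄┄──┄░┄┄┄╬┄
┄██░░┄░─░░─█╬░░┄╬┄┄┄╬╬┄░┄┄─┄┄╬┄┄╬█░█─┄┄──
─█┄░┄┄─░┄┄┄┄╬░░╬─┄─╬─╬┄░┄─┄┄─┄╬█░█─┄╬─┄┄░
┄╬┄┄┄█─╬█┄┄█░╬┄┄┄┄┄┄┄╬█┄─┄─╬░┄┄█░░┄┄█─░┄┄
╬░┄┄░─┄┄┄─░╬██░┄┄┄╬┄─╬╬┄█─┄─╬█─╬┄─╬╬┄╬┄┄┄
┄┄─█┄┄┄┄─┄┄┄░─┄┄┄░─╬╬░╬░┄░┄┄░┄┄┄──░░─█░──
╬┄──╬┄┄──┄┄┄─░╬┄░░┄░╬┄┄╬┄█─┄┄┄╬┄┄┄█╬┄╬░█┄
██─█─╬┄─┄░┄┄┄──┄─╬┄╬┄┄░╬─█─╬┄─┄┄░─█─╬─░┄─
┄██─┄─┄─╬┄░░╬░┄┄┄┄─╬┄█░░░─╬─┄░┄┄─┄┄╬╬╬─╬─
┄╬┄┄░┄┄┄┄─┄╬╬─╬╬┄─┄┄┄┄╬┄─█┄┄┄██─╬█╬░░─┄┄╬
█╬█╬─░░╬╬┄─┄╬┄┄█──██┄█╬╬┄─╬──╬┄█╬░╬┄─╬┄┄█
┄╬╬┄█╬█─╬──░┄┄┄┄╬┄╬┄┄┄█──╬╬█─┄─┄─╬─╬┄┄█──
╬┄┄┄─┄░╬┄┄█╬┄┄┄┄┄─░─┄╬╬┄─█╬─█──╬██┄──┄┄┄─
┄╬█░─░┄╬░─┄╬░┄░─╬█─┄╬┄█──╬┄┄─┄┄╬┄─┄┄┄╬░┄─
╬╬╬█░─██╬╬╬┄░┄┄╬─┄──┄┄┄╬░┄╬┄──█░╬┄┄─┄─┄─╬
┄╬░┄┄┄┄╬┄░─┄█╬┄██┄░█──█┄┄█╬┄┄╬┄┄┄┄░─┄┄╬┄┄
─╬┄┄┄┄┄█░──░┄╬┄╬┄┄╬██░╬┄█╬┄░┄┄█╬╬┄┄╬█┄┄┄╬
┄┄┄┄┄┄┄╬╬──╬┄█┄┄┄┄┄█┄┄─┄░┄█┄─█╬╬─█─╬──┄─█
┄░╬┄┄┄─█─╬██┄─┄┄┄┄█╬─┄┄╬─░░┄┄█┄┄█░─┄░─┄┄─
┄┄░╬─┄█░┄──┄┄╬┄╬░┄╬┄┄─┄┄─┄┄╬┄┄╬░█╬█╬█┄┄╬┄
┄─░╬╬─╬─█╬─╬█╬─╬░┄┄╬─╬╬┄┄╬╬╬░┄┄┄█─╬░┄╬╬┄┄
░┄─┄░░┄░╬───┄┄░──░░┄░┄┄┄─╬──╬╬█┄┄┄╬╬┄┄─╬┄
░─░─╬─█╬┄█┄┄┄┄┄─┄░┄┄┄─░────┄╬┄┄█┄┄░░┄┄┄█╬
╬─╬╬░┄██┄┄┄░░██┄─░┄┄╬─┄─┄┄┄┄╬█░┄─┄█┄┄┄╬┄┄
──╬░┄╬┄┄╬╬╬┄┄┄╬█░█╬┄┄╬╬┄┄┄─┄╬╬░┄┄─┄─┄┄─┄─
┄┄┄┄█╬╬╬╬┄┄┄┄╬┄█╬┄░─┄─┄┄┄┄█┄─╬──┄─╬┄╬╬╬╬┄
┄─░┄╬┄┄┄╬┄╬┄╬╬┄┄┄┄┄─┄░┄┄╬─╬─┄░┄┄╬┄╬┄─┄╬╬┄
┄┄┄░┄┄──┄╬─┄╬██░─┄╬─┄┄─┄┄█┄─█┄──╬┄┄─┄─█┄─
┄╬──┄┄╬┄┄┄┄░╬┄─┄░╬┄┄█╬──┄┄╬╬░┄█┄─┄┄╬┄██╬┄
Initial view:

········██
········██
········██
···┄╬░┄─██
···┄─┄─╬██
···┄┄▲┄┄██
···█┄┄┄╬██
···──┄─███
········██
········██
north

········██
········██
········██
···─┄┄┄─██
···┄╬░┄─██
···┄─▲─╬██
···┄┄╬┄┄██
···█┄┄┄╬██
···──┄─███
········██

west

·········█
·········█
·········█
···──┄┄┄─█
···┄┄╬░┄─█
···─┄▲┄─╬█
···─┄┄╬┄┄█
···╬█┄┄┄╬█
····──┄─██
·········█

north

·········█
·········█
·········█
···╬┄┄█─·█
···──┄┄┄─█
···┄┄▲░┄─█
···─┄─┄─╬█
···─┄┄╬┄┄█
···╬█┄┄┄╬█
····──┄─██

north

·········█
·········█
·········█
···┄─╬┄┄·█
···╬┄┄█─·█
···──▲┄┄─█
···┄┄╬░┄─█
···─┄─┄─╬█
···─┄┄╬┄┄█
···╬█┄┄┄╬█

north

·········█
·········█
·········█
···░░─┄┄·█
···┄─╬┄┄·█
···╬┄▲█─·█
···──┄┄┄─█
···┄┄╬░┄─█
···─┄─┄─╬█
···─┄┄╬┄┄█

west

··········
··········
··········
···╬░░─┄┄·
···╬┄─╬┄┄·
···─╬▲┄█─·
···┄──┄┄┄─
···┄┄┄╬░┄─
····─┄─┄─╬
····─┄┄╬┄┄

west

··········
··········
··········
···█╬░░─┄┄
···░╬┄─╬┄┄
···╬─▲┄┄█─
···█┄──┄┄┄
···─┄┄┄╬░┄
·····─┄─┄─
·····─┄┄╬┄

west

··········
··········
··········
···╬█╬░░─┄
···╬░╬┄─╬┄
···─╬▲╬┄┄█
···██┄──┄┄
···┄─┄┄┄╬░
······─┄─┄
······─┄┄╬

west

··········
··········
··········
···─╬█╬░░─
···█╬░╬┄─╬
···┄─▲─╬┄┄
···╬██┄──┄
···╬┄─┄┄┄╬
·······─┄─
·······─┄┄

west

··········
··········
··········
···█─╬█╬░░
···┄█╬░╬┄─
···─┄▲╬─╬┄
···─╬██┄──
···┄╬┄─┄┄┄
········─┄
········─┄

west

··········
··········
··········
···██─╬█╬░
···╬┄█╬░╬┄
···┄─▲─╬─╬
···──╬██┄─
···┄┄╬┄─┄┄
·········─
·········─

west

··········
··········
··········
···┄██─╬█╬
···─╬┄█╬░╬
···─┄▲┄─╬─
···█──╬██┄
···─┄┄╬┄─┄
··········
··········

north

··········
··········
··········
···┄░┄┄─··
···┄██─╬█╬
···─╬▲█╬░╬
···─┄─┄─╬─
···█──╬██┄
···─┄┄╬┄─┄
··········

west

··········
··········
··········
···─┄░┄┄─·
···┄┄██─╬█
···──▲┄█╬░
···█─┄─┄─╬
···─█──╬██
····─┄┄╬┄─
··········

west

··········
··········
··········
···╬─┄░┄┄─
···┄┄┄██─╬
···╬─▲╬┄█╬
···╬█─┄─┄─
···╬─█──╬█
·····─┄┄╬┄
··········

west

··········
··········
··········
···─╬─┄░┄┄
···█┄┄┄██─
···─╬▲─╬┄█
···╬╬█─┄─┄
···█╬─█──╬
······─┄┄╬
··········

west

··········
··········
··········
···░─╬─┄░┄
···─█┄┄┄██
···┄─▲──╬┄
···─╬╬█─┄─
···─█╬─█──
·······─┄┄
··········

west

··········
··········
··········
···░░─╬─┄░
···┄─█┄┄┄█
···╬┄▲╬──╬
···──╬╬█─┄
···┄─█╬─█─
········─┄
··········

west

··········
··········
··········
···░░░─╬─┄
···╬┄─█┄┄┄
···╬╬▲─╬──
···█──╬╬█─
···╬┄─█╬─█
·········─
··········

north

··········
··········
··········
···░╬─█─··
···░░░─╬─┄
···╬┄▲█┄┄┄
···╬╬┄─╬──
···█──╬╬█─
···╬┄─█╬─█
·········─

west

··········
··········
··········
···┄░╬─█─·
···█░░░─╬─
···┄╬▲─█┄┄
···█╬╬┄─╬─
···┄█──╬╬█
····╬┄─█╬─
··········

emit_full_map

┄░╬─█─··············
█░░░─╬─┄░┄┄─········
┄╬▲─█┄┄┄██─╬█╬░░─┄┄·
█╬╬┄─╬──╬┄█╬░╬┄─╬┄┄·
┄█──╬╬█─┄─┄─╬─╬┄┄█─·
·╬┄─█╬─█──╬██┄──┄┄┄─
·······─┄┄╬┄─┄┄┄╬░┄─
··············─┄─┄─╬
··············─┄┄╬┄┄
··············╬█┄┄┄╬
···············──┄─█

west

··········
··········
··········
···┄┄░╬─█─
···┄█░░░─╬
···┄┄▲┄─█┄
···┄█╬╬┄─╬
···┄┄█──╬╬
·····╬┄─█╬
··········

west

··········
··········
··········
···╬┄┄░╬─█
···╬┄█░░░─
···┄┄▲╬┄─█
···█┄█╬╬┄─
···┄┄┄█──╬
······╬┄─█
··········

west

··········
··········
··········
···┄╬┄┄░╬─
···─╬┄█░░░
···┄┄▲┄╬┄─
···██┄█╬╬┄
···╬┄┄┄█──
·······╬┄─
··········

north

··········
··········
··········
···┄░╬┄┄··
···┄╬┄┄░╬─
···─╬▲█░░░
···┄┄┄┄╬┄─
···██┄█╬╬┄
···╬┄┄┄█──
·······╬┄─

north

··········
··········
··········
···─╬╬░╬··
···┄░╬┄┄··
···┄╬▲┄░╬─
···─╬┄█░░░
···┄┄┄┄╬┄─
···██┄█╬╬┄
···╬┄┄┄█──

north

··········
··········
··········
···╬┄─╬╬··
···─╬╬░╬··
···┄░▲┄┄··
···┄╬┄┄░╬─
···─╬┄█░░░
···┄┄┄┄╬┄─
···██┄█╬╬┄

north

··········
··········
··········
···┄┄┄╬█··
···╬┄─╬╬··
···─╬▲░╬··
···┄░╬┄┄··
···┄╬┄┄░╬─
···─╬┄█░░░
···┄┄┄┄╬┄─

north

··········
··········
··········
···─╬─╬┄··
···┄┄┄╬█··
···╬┄▲╬╬··
···─╬╬░╬··
···┄░╬┄┄··
···┄╬┄┄░╬─
···─╬┄█░░░

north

··········
··········
··········
···┄┄╬╬┄··
···─╬─╬┄··
···┄┄▲╬█··
···╬┄─╬╬··
···─╬╬░╬··
···┄░╬┄┄··
···┄╬┄┄░╬─

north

··········
··········
··········
···┄┄┄╬┄··
···┄┄╬╬┄··
···─╬▲╬┄··
···┄┄┄╬█··
···╬┄─╬╬··
···─╬╬░╬··
···┄░╬┄┄··

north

··········
··········
··········
···┄┄░─┄··
···┄┄┄╬┄··
···┄┄▲╬┄··
···─╬─╬┄··
···┄┄┄╬█··
···╬┄─╬╬··
···─╬╬░╬··

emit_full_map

┄┄░─┄··················
┄┄┄╬┄··················
┄┄▲╬┄··················
─╬─╬┄··················
┄┄┄╬█··················
╬┄─╬╬··················
─╬╬░╬··················
┄░╬┄┄··················
┄╬┄┄░╬─█─··············
─╬┄█░░░─╬─┄░┄┄─········
┄┄┄┄╬┄─█┄┄┄██─╬█╬░░─┄┄·
██┄█╬╬┄─╬──╬┄█╬░╬┄─╬┄┄·
╬┄┄┄█──╬╬█─┄─┄─╬─╬┄┄█─·
····╬┄─█╬─█──╬██┄──┄┄┄─
··········─┄┄╬┄─┄┄┄╬░┄─
·················─┄─┄─╬
·················─┄┄╬┄┄
·················╬█┄┄┄╬
··················──┄─█
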